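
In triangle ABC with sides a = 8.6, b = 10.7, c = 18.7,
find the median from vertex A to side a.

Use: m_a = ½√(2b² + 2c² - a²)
m_a = ½√(2·10.7² + 2·18.7² − 8.6²) = ½√(2·114.49 + 2·349.69 − 73.96) = ½√(228.98 + 699.38 − 73.96) = ½√854.4
√854.4 ≈ 29.2301, so m_a ≈ 14.6151

m_a = 14.62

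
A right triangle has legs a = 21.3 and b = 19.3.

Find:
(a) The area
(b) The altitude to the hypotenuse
(a) The legs are perpendicular, so Area = ½·a·b = ½·21.3·19.3 = ½·411.09 = 205.545
(b) Hypotenuse c = √(a² + b²) = √(453.69 + 372.49) = √826.18 ≈ 28.7433
    Area = ½·c·h_c  ⇒  h_c = 2·Area/c = 411.09/28.7433 ≈ 14.3021

Area = 205.545, h_c = 14.3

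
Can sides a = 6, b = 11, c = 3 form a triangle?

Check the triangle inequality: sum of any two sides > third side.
a + b vs c: 6 + 11 = 17 > 3  ✓
a + c vs b: 6 + 3 = 9 ≤ 11  ✗
b + c vs a: 11 + 3 = 14 > 6  ✓

No: 6 + 3 = 9 is not > 11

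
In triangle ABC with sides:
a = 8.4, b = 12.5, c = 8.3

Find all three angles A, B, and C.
Law of cosines for each angle (a² = 70.56, b² = 156.25, c² = 68.89):
cos(A) = (b² + c² − a²)/(2bc) = (156.25 + 68.89 − 70.56)/(2·12.5·8.3) = 154.58/207.5 ≈ 0.744964  ⇒  A ≈ 41.844°
cos(B) = (a² + c² − b²)/(2ac) = (70.56 + 68.89 − 156.25)/(2·8.4·8.3) = -16.8/139.44 ≈ -0.120482  ⇒  B ≈ 96.9199°
cos(C) = (a² + b² − c²)/(2ab) = (70.56 + 156.25 − 68.89)/(2·8.4·12.5) = 157.92/210 ≈ 0.752  ⇒  C ≈ 41.2361°
Check: A + B + C ≈ 180°

A = 41.84°, B = 96.92°, C = 41.24°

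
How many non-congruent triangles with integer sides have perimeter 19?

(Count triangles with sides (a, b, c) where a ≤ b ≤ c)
Let a ≤ b ≤ c with a + b + c = 19. The only binding inequality is a + b > c, i.e. 19 − c > c, so c < 19/2; and c ≥ 19/3 since c is the largest side.
So 7 ≤ c ≤ 9. For each c, b runs from ⌈(19 − c)/2⌉ up to c (then a = 19 − b − c satisfies 1 ≤ a ≤ b automatically), giving c − ⌈(19 − c)/2⌉ + 1 choices.
Summing over c: 2 + 3 + 5 = 10
Check (closed form: nearest integer to p²/48 for even p, (p+3)²/48 for odd p): (19+3)²/48 = 22²/48 = 484/48 ≈ 10.08 → 10

10 triangles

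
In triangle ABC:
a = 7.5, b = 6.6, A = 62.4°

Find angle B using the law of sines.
a/sin(A) = b/sin(B)  ⇒  sin(B) = b·sin(A)/a = 6.6·sin(62.4°)/7.5
sin(62.4°) ≈ 0.886204
sin(B) ≈ 6.6·0.886204/7.5 ≈ 5.84894/7.5 ≈ 0.779859
B = arcsin(0.779859) ≈ 51.2477°
(Since b ≤ a we need B ≤ A, so the obtuse alternative 180° − 51.2477° ≈ 128.752° is rejected.)

B = 51.25°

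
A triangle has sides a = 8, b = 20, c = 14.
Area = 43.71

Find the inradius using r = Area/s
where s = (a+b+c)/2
s = (8 + 20 + 14)/2 = 42/2 = 21
r = Area/s = 43.71/21 ≈ 2.08143

r = 2.081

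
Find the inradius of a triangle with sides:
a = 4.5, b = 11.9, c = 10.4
r = Area/s where s is the semi-perimeter.
s = (4.5 + 11.9 + 10.4)/2 = 26.8/2 = 13.4
Area = √(s(s−a)(s−b)(s−c)) = √(13.4·8.9·1.5·3) ≈ √536.67 ≈ 23.1661
r ≈ 23.1661/13.4 ≈ 1.72882

r = 1.729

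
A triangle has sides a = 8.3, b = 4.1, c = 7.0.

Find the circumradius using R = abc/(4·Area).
First find the area with Heron's formula.
s = (8.3 + 4.1 + 7.0)/2 = 9.7
Area = √(s(s−a)(s−b)(s−c)) = √(9.7·1.4·5.6·2.7) ≈ √205.33 ≈ 14.3293
abc = 8.3·4.1·7.0 = 238.21
R = abc/(4·Area) ≈ 238.21/(4·14.3293) = 238.21/57.3173 ≈ 4.15599

R = 4.156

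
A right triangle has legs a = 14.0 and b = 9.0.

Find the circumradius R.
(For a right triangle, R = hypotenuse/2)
Hypotenuse c = √(a² + b²) = √(196 + 81) = √277 ≈ 16.6433
R = c/2 ≈ 16.6433/2 ≈ 8.32166

R = 8.322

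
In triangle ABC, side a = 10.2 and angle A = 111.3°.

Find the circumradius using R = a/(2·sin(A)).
R = a/(2·sin(A)) = 10.2/(2·sin(111.3°))
sin(111.3°) ≈ 0.931691
R ≈ 10.2/(2·0.931691) = 10.2/1.86338 ≈ 5.47392

R = 5.474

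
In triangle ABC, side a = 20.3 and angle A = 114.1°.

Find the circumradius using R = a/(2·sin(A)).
R = a/(2·sin(A)) = 20.3/(2·sin(114.1°))
sin(114.1°) ≈ 0.912834
R ≈ 20.3/(2·0.912834) = 20.3/1.82567 ≈ 11.1192

R = 11.12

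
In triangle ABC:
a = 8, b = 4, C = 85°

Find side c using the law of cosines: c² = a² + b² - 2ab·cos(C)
c² = 8² + 4² − 2·8·4·cos(85°)
cos(85°) ≈ 0.0871557
c² ≈ 64 + 16 − 64·(0.0871557) ≈ 80 − 5.57797 ≈ 74.422
c ≈ √74.422 ≈ 8.62682

c = 8.627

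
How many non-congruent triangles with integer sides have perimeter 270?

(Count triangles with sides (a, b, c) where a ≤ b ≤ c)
Let a ≤ b ≤ c with a + b + c = 270. The only binding inequality is a + b > c, i.e. 270 − c > c, so c < 270/2; and c ≥ 270/3 since c is the largest side.
So 90 ≤ c ≤ 134. For each c, b runs from ⌈(270 − c)/2⌉ up to c (then a = 270 − b − c satisfies 1 ≤ a ≤ b automatically), giving c − ⌈(270 − c)/2⌉ + 1 choices.
Summing over c: 1 + 2 + 4 + 5 + … + 65 + 67  (45 terms, c = 90, …, 134) = 1519
Check (closed form: nearest integer to p²/48 for even p, (p+3)²/48 for odd p): 270²/48 = 72900/48 ≈ 1518.75 → 1519

1519 triangles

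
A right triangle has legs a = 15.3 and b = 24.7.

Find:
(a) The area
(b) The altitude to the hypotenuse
(a) The legs are perpendicular, so Area = ½·a·b = ½·15.3·24.7 = ½·377.91 = 188.955
(b) Hypotenuse c = √(a² + b²) = √(234.09 + 610.09) = √844.18 ≈ 29.0548
    Area = ½·c·h_c  ⇒  h_c = 2·Area/c = 377.91/29.0548 ≈ 13.0068

Area = 188.955, h_c = 13.01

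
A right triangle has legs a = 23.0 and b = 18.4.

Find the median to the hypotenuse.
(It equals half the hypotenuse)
Hypotenuse c = √(a² + b²) = √(529 + 338.56) = √867.56 ≈ 29.4544
Median to hypotenuse = c/2 ≈ 29.4544/2 ≈ 14.7272

Median = 14.73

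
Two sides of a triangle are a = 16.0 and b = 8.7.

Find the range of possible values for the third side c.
Triangle inequality: |a − b| < c < a + b
|a − b| = |16.0 − 8.7| = 7.3
a + b = 16.0 + 8.7 = 24.7

7.3 < c < 24.7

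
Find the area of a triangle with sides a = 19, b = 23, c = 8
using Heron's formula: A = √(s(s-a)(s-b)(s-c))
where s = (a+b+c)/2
s = (19 + 23 + 8)/2 = 50/2 = 25
s − a = 6, s − b = 2, s − c = 17
s(s−a)(s−b)(s−c) = 25·6·2·17 = 5100
Area = √5100 ≈ 71.4143

s = 25.0, Area = 71.41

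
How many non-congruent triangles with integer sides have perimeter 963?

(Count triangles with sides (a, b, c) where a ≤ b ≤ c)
Let a ≤ b ≤ c with a + b + c = 963. The only binding inequality is a + b > c, i.e. 963 − c > c, so c < 963/2; and c ≥ 963/3 since c is the largest side.
So 321 ≤ c ≤ 481. For each c, b runs from ⌈(963 − c)/2⌉ up to c (then a = 963 − b − c satisfies 1 ≤ a ≤ b automatically), giving c − ⌈(963 − c)/2⌉ + 1 choices.
Summing over c: 1 + 2 + 4 + 5 + … + 239 + 241  (161 terms, c = 321, …, 481) = 19441
Check (closed form: nearest integer to p²/48 for even p, (p+3)²/48 for odd p): (963+3)²/48 = 966²/48 = 933156/48 ≈ 19440.75 → 19441

19441 triangles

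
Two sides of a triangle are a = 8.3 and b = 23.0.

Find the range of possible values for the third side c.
Triangle inequality: |a − b| < c < a + b
|a − b| = |8.3 − 23.0| = 14.7
a + b = 8.3 + 23.0 = 31.3

14.7 < c < 31.3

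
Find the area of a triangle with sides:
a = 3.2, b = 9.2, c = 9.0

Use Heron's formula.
s = (3.2 + 9.2 + 9.0)/2 = 21.4/2 = 10.7
s − a = 7.5, s − b = 1.5, s − c = 1.7
s(s−a)(s−b)(s−c) = 10.7·7.5·1.5·1.7 ≈ 204.637
Area = √204.637 ≈ 14.3052

Area = 14.31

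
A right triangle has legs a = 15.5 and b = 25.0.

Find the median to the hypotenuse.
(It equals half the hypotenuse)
Hypotenuse c = √(a² + b²) = √(240.25 + 625) = √865.25 ≈ 29.4151
Median to hypotenuse = c/2 ≈ 29.4151/2 ≈ 14.7076

Median = 14.71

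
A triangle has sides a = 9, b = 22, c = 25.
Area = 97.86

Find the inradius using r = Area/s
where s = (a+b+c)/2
s = (9 + 22 + 25)/2 = 56/2 = 28
r = Area/s = 97.86/28 ≈ 3.495

r = 3.495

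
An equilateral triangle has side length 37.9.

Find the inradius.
r = Area/s with s the semi-perimeter.
Area = (√3/4)·37.9² = (√3/4)·1436.41 ≈ 0.433013·1436.41 ≈ 621.984
s = 3·37.9/2 = 56.85
r ≈ 621.984/56.85 ≈ 10.9408
(Equivalently r = side/(2√3) = 37.9/3.4641 ≈ 10.9408.)

r = 10.94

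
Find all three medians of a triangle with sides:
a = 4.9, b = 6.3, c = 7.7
Median formula: m_a = ½√(2b² + 2c² − a²) (and cyclically). a² = 24.01, b² = 39.69, c² = 59.29.
m_a = ½√(2·39.69 + 2·59.29 − 24.01) = ½√173.95 ≈ ½·13.189 ≈ 6.59451
m_b = ½√(2·24.01 + 2·59.29 − 39.69) = ½√126.91 ≈ ½·11.2654 ≈ 5.63272
m_c = ½√(2·24.01 + 2·39.69 − 59.29) = ½√68.11 ≈ ½·8.25288 ≈ 4.12644

m_a = 6.595, m_b = 5.633, m_c = 4.126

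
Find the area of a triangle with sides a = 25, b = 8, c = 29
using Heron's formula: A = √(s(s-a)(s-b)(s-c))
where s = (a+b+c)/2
s = (25 + 8 + 29)/2 = 62/2 = 31
s − a = 6, s − b = 23, s − c = 2
s(s−a)(s−b)(s−c) = 31·6·23·2 = 8556
Area = √8556 ≈ 92.4986

s = 31.0, Area = 92.5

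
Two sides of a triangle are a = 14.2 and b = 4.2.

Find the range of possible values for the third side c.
Triangle inequality: |a − b| < c < a + b
|a − b| = |14.2 − 4.2| = 10
a + b = 14.2 + 4.2 = 18.4

10 < c < 18.4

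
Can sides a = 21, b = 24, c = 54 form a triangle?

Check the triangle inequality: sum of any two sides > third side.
a + b vs c: 21 + 24 = 45 ≤ 54  ✗
a + c vs b: 21 + 54 = 75 > 24  ✓
b + c vs a: 24 + 54 = 78 > 21  ✓

No: 21 + 24 = 45 is not > 54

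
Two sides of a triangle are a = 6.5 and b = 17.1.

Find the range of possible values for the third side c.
Triangle inequality: |a − b| < c < a + b
|a − b| = |6.5 − 17.1| = 10.6
a + b = 6.5 + 17.1 = 23.6

10.6 < c < 23.6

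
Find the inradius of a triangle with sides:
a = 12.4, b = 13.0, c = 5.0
r = Area/s where s is the semi-perimeter.
s = (12.4 + 13.0 + 5.0)/2 = 30.4/2 = 15.2
Area = √(s(s−a)(s−b)(s−c)) = √(15.2·2.8·2.2·10.2) ≈ √955.046 ≈ 30.9038
r ≈ 30.9038/15.2 ≈ 2.03315

r = 2.033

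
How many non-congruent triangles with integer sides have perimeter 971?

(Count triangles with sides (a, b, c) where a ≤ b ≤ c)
Let a ≤ b ≤ c with a + b + c = 971. The only binding inequality is a + b > c, i.e. 971 − c > c, so c < 971/2; and c ≥ 971/3 since c is the largest side.
So 324 ≤ c ≤ 485. For each c, b runs from ⌈(971 − c)/2⌉ up to c (then a = 971 − b − c satisfies 1 ≤ a ≤ b automatically), giving c − ⌈(971 − c)/2⌉ + 1 choices.
Summing over c: 1 + 3 + 4 + 6 + … + 241 + 243  (162 terms, c = 324, …, 485) = 19764
Check (closed form: nearest integer to p²/48 for even p, (p+3)²/48 for odd p): (971+3)²/48 = 974²/48 = 948676/48 ≈ 19764.08 → 19764

19764 triangles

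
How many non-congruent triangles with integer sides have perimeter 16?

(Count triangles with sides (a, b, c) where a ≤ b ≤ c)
Let a ≤ b ≤ c with a + b + c = 16. The only binding inequality is a + b > c, i.e. 16 − c > c, so c < 16/2; and c ≥ 16/3 since c is the largest side.
So 6 ≤ c ≤ 7. For each c, b runs from ⌈(16 − c)/2⌉ up to c (then a = 16 − b − c satisfies 1 ≤ a ≤ b automatically), giving c − ⌈(16 − c)/2⌉ + 1 choices.
Summing over c: 2 + 3 = 5
Check (closed form: nearest integer to p²/48 for even p, (p+3)²/48 for odd p): 16²/48 = 256/48 ≈ 5.33 → 5

5 triangles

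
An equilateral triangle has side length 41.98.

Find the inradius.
r = Area/s with s the semi-perimeter.
Area = (√3/4)·41.98² = (√3/4)·1762.3204 ≈ 0.433013·1762.3204 ≈ 763.107
s = 3·41.98/2 = 62.97
r ≈ 763.107/62.97 ≈ 12.1186
(Equivalently r = side/(2√3) = 41.98/3.4641 ≈ 12.1186.)

r = 12.12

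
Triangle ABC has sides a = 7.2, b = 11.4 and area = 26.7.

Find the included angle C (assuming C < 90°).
Area = ½·a·b·sin(C)  ⇒  sin(C) = 2·Area/(a·b) = 2·26.7/(7.2·11.4) = 53.4/82.08 ≈ 0.650585
C = arcsin(0.650585) ≈ 40.5857° (taking the acute solution since C < 90°)

C = 40.59°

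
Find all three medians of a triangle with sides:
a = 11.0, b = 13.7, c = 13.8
Median formula: m_a = ½√(2b² + 2c² − a²) (and cyclically). a² = 121, b² = 187.69, c² = 190.44.
m_a = ½√(2·187.69 + 2·190.44 − 121) = ½√635.26 ≈ ½·25.2044 ≈ 12.6022
m_b = ½√(2·121 + 2·190.44 − 187.69) = ½√435.19 ≈ ½·20.8612 ≈ 10.4306
m_c = ½√(2·121 + 2·187.69 − 190.44) = ½√426.94 ≈ ½·20.6625 ≈ 10.3313

m_a = 12.6, m_b = 10.43, m_c = 10.33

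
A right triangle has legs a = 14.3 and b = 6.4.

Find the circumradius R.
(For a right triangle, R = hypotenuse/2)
Hypotenuse c = √(a² + b²) = √(204.49 + 40.96) = √245.45 ≈ 15.6668
R = c/2 ≈ 15.6668/2 ≈ 7.83342

R = 7.833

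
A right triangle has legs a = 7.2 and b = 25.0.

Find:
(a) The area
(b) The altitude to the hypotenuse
(a) The legs are perpendicular, so Area = ½·a·b = ½·7.2·25.0 = ½·180 = 90
(b) Hypotenuse c = √(a² + b²) = √(51.84 + 625) = √676.84 ≈ 26.0161
    Area = ½·c·h_c  ⇒  h_c = 2·Area/c = 180/26.0161 ≈ 6.91878

Area = 90, h_c = 6.919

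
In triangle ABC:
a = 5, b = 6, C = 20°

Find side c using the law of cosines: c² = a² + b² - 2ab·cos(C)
c² = 5² + 6² − 2·5·6·cos(20°)
cos(20°) ≈ 0.939693
c² ≈ 25 + 36 − 60·(0.939693) ≈ 61 − 56.3816 ≈ 4.61844
c ≈ √4.61844 ≈ 2.14906

c = 2.149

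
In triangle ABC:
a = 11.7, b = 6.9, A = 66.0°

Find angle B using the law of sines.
a/sin(A) = b/sin(B)  ⇒  sin(B) = b·sin(A)/a = 6.9·sin(66.0°)/11.7
sin(66.0°) ≈ 0.913545
sin(B) ≈ 6.9·0.913545/11.7 ≈ 6.30346/11.7 ≈ 0.538758
B = arcsin(0.538758) ≈ 32.5991°
(Since b ≤ a we need B ≤ A, so the obtuse alternative 180° − 32.5991° ≈ 147.401° is rejected.)

B = 32.6°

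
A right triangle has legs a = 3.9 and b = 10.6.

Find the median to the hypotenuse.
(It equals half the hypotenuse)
Hypotenuse c = √(a² + b²) = √(15.21 + 112.36) = √127.57 ≈ 11.2947
Median to hypotenuse = c/2 ≈ 11.2947/2 ≈ 5.64734

Median = 5.647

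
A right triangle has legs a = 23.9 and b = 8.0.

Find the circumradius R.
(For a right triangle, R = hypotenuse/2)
Hypotenuse c = √(a² + b²) = √(571.21 + 64) = √635.21 ≈ 25.2034
R = c/2 ≈ 25.2034/2 ≈ 12.6017

R = 12.6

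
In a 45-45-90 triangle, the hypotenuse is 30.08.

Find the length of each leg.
In a 45-45-90 triangle hypotenuse = leg·√2, so leg = hypotenuse/√2.
Leg = 30.08/√2 ≈ 30.08/1.41421 ≈ 21.2698

Each leg = 21.27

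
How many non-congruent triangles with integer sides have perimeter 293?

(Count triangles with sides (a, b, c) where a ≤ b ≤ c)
Let a ≤ b ≤ c with a + b + c = 293. The only binding inequality is a + b > c, i.e. 293 − c > c, so c < 293/2; and c ≥ 293/3 since c is the largest side.
So 98 ≤ c ≤ 146. For each c, b runs from ⌈(293 − c)/2⌉ up to c (then a = 293 − b − c satisfies 1 ≤ a ≤ b automatically), giving c − ⌈(293 − c)/2⌉ + 1 choices.
Summing over c: 1 + 3 + 4 + 6 + … + 72 + 73  (49 terms, c = 98, …, 146) = 1825
Check (closed form: nearest integer to p²/48 for even p, (p+3)²/48 for odd p): (293+3)²/48 = 296²/48 = 87616/48 ≈ 1825.33 → 1825

1825 triangles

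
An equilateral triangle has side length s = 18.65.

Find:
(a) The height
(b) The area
(a) The height splits the triangle into two 30-60-90 halves: h = s·√3/2 = 18.65·1.73205/2 ≈ 32.3027/2 ≈ 16.1514
(b) Area = (√3/4)·s² = (√3/4)·18.65² = (√3/4)·347.8225 ≈ 0.433013·347.8225 ≈ 150.612

Height = 16.15, Area = 150.6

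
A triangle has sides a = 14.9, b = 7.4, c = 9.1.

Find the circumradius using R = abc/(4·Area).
First find the area with Heron's formula.
s = (14.9 + 7.4 + 9.1)/2 = 15.7
Area = √(s(s−a)(s−b)(s−c)) = √(15.7·0.8·8.3·6.6) ≈ √688.037 ≈ 26.2305
abc = 14.9·7.4·9.1 = 1003.366
R = abc/(4·Area) ≈ 1003.366/(4·26.2305) = 1003.366/104.922 ≈ 9.56299

R = 9.563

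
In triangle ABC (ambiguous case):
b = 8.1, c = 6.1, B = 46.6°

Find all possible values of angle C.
b/sin(B) = c/sin(C)  ⇒  sin(C) = c·sin(B)/b = 6.1·sin(46.6°)/8.1
sin(46.6°) ≈ 0.726575
sin(C) ≈ 6.1·0.726575/8.1 ≈ 4.43211/8.1 ≈ 0.547174
Candidate 1: C₁ = arcsin(0.547174) ≈ 33.1733°  →  A = 180° − 46.6° − 33.1733° ≈ 100.227° > 0, valid
Candidate 2: C₂ = 180° − C₁ ≈ 146.827°  →  A = 180° − 46.6° − 146.827° ≈ -13.4267° ≤ 0, not a valid triangle

C = 33.17° (one solution)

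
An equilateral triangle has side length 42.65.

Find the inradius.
r = Area/s with s the semi-perimeter.
Area = (√3/4)·42.65² = (√3/4)·1819.0225 ≈ 0.433013·1819.0225 ≈ 787.66
s = 3·42.65/2 = 63.975
r ≈ 787.66/63.975 ≈ 12.312
(Equivalently r = side/(2√3) = 42.65/3.4641 ≈ 12.312.)

r = 12.31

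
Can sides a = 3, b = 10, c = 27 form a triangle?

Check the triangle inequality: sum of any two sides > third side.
a + b vs c: 3 + 10 = 13 ≤ 27  ✗
a + c vs b: 3 + 27 = 30 > 10  ✓
b + c vs a: 10 + 27 = 37 > 3  ✓

No: 3 + 10 = 13 is not > 27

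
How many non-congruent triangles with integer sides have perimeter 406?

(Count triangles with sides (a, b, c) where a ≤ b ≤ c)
Let a ≤ b ≤ c with a + b + c = 406. The only binding inequality is a + b > c, i.e. 406 − c > c, so c < 406/2; and c ≥ 406/3 since c is the largest side.
So 136 ≤ c ≤ 202. For each c, b runs from ⌈(406 − c)/2⌉ up to c (then a = 406 − b − c satisfies 1 ≤ a ≤ b automatically), giving c − ⌈(406 − c)/2⌉ + 1 choices.
Summing over c: 2 + 3 + 5 + 6 + … + 99 + 101  (67 terms, c = 136, …, 202) = 3434
Check (closed form: nearest integer to p²/48 for even p, (p+3)²/48 for odd p): 406²/48 = 164836/48 ≈ 3434.08 → 3434

3434 triangles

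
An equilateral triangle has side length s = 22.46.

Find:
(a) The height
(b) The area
(a) The height splits the triangle into two 30-60-90 halves: h = s·√3/2 = 22.46·1.73205/2 ≈ 38.9019/2 ≈ 19.4509
(b) Area = (√3/4)·s² = (√3/4)·22.46² = (√3/4)·504.4516 ≈ 0.433013·504.4516 ≈ 218.434

Height = 19.45, Area = 218.4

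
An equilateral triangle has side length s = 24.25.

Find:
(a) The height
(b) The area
(a) The height splits the triangle into two 30-60-90 halves: h = s·√3/2 = 24.25·1.73205/2 ≈ 42.0022/2 ≈ 21.0011
(b) Area = (√3/4)·s² = (√3/4)·24.25² = (√3/4)·588.0625 ≈ 0.433013·588.0625 ≈ 254.639

Height = 21, Area = 254.6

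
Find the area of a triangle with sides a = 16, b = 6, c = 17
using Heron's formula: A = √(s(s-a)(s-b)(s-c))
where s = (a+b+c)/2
s = (16 + 6 + 17)/2 = 39/2 = 19.5
s − a = 3.5, s − b = 13.5, s − c = 2.5
s(s−a)(s−b)(s−c) = 19.5·3.5·13.5·2.5 = 2303.4375
Area = √2303.4375 ≈ 47.9941

s = 19.5, Area = 47.99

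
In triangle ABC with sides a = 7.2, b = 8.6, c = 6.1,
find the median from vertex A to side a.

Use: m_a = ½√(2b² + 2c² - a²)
m_a = ½√(2·8.6² + 2·6.1² − 7.2²) = ½√(2·73.96 + 2·37.21 − 51.84) = ½√(147.92 + 74.42 − 51.84) = ½√170.5
√170.5 ≈ 13.0576, so m_a ≈ 6.52878

m_a = 6.529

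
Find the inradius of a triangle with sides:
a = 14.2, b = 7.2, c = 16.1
r = Area/s where s is the semi-perimeter.
s = (14.2 + 7.2 + 16.1)/2 = 37.5/2 = 18.75
Area = √(s(s−a)(s−b)(s−c)) = √(18.75·4.55·11.55·2.65) ≈ √2611.2 ≈ 51.0999
r ≈ 51.0999/18.75 ≈ 2.72533

r = 2.725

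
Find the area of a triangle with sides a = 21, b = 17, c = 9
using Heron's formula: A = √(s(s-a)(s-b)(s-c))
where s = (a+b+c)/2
s = (21 + 17 + 9)/2 = 47/2 = 23.5
s − a = 2.5, s − b = 6.5, s − c = 14.5
s(s−a)(s−b)(s−c) = 23.5·2.5·6.5·14.5 = 5537.1875
Area = √5537.1875 ≈ 74.4123

s = 23.5, Area = 74.41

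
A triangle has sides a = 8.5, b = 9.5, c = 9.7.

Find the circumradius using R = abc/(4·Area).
First find the area with Heron's formula.
s = (8.5 + 9.5 + 9.7)/2 = 13.85
Area = √(s(s−a)(s−b)(s−c)) = √(13.85·5.35·4.35·4.15) ≈ √1337.65 ≈ 36.5738
abc = 8.5·9.5·9.7 = 783.275
R = abc/(4·Area) ≈ 783.275/(4·36.5738) = 783.275/146.295 ≈ 5.35407

R = 5.354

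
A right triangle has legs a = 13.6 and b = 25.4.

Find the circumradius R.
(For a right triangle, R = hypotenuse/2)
Hypotenuse c = √(a² + b²) = √(184.96 + 645.16) = √830.12 ≈ 28.8118
R = c/2 ≈ 28.8118/2 ≈ 14.4059

R = 14.41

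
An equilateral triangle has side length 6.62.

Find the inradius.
r = Area/s with s the semi-perimeter.
Area = (√3/4)·6.62² = (√3/4)·43.8244 ≈ 0.433013·43.8244 ≈ 18.9765
s = 3·6.62/2 = 9.93
r ≈ 18.9765/9.93 ≈ 1.91103
(Equivalently r = side/(2√3) = 6.62/3.4641 ≈ 1.91103.)

r = 1.911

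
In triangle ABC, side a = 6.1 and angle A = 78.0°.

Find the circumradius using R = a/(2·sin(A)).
R = a/(2·sin(A)) = 6.1/(2·sin(78.0°))
sin(78.0°) ≈ 0.978148
R ≈ 6.1/(2·0.978148) = 6.1/1.9563 ≈ 3.11814

R = 3.118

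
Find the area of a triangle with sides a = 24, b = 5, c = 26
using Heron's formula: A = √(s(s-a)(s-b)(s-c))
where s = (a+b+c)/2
s = (24 + 5 + 26)/2 = 55/2 = 27.5
s − a = 3.5, s − b = 22.5, s − c = 1.5
s(s−a)(s−b)(s−c) = 27.5·3.5·22.5·1.5 = 3248.4375
Area = √3248.4375 ≈ 56.9951

s = 27.5, Area = 57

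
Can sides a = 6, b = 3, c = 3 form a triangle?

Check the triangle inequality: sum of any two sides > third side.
a + b vs c: 6 + 3 = 9 > 3  ✓
a + c vs b: 6 + 3 = 9 > 3  ✓
b + c vs a: 3 + 3 = 6 ≤ 6  ✗

No: 3 + 3 = 6 is not > 6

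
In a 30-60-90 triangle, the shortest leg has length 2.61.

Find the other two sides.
In a 30-60-90 triangle the sides are in ratio 1 : √3 : 2 (short leg : long leg : hypotenuse).
Long leg = 2.61·√3 ≈ 2.61·1.73205 ≈ 4.52065
Hypotenuse = 2·2.61 = 5.22

Long leg = 2.61√3 = 4.521, Hypotenuse = 5.22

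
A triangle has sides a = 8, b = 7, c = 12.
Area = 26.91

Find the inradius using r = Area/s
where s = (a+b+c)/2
s = (8 + 7 + 12)/2 = 27/2 = 13.5
r = Area/s = 26.91/13.5 ≈ 1.99333

r = 1.993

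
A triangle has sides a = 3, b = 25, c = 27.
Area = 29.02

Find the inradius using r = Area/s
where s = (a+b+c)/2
s = (3 + 25 + 27)/2 = 55/2 = 27.5
r = Area/s = 29.02/27.5 ≈ 1.05527

r = 1.055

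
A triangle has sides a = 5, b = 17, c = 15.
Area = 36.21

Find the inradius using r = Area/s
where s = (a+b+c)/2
s = (5 + 17 + 15)/2 = 37/2 = 18.5
r = Area/s = 36.21/18.5 ≈ 1.9573

r = 1.957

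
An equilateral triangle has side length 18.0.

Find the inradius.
r = Area/s with s the semi-perimeter.
Area = (√3/4)·18.0² = (√3/4)·324 ≈ 0.433013·324 ≈ 140.296
s = 3·18.0/2 = 27
r ≈ 140.296/27 ≈ 5.19615
(Equivalently r = side/(2√3) = 18.0/3.4641 ≈ 5.19615.)

r = 5.196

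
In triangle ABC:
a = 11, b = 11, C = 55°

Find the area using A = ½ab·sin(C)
A = ½·a·b·sin(C) = ½·11·11·sin(55°)
sin(55°) ≈ 0.819152
A ≈ ½·121·0.819152 = 60.5·0.819152 ≈ 49.5587

Area = 49.56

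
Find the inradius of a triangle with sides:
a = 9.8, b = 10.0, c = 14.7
r = Area/s where s is the semi-perimeter.
s = (9.8 + 10.0 + 14.7)/2 = 34.5/2 = 17.25
Area = √(s(s−a)(s−b)(s−c)) = √(17.25·7.45·7.25·2.55) ≈ √2375.87 ≈ 48.7429
r ≈ 48.7429/17.25 ≈ 2.82568

r = 2.826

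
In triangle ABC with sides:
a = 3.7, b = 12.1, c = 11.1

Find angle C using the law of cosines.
c² = a² + b² − 2ab·cos(C)  ⇒  cos(C) = (a² + b² − c²)/(2ab)
cos(C) = (3.7² + 12.1² − 11.1²)/(2·3.7·12.1) = (13.69 + 146.41 − 123.21)/89.54 = 36.89/89.54 ≈ 0.411995
C = arccos(0.411995) ≈ 65.6698°

C = 65.67°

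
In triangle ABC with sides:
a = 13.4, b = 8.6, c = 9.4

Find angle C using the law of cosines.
c² = a² + b² − 2ab·cos(C)  ⇒  cos(C) = (a² + b² − c²)/(2ab)
cos(C) = (13.4² + 8.6² − 9.4²)/(2·13.4·8.6) = (179.56 + 73.96 − 88.36)/230.48 = 165.16/230.48 ≈ 0.716591
C = arccos(0.716591) ≈ 44.2262°

C = 44.23°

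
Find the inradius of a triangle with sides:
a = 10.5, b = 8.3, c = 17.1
r = Area/s where s is the semi-perimeter.
s = (10.5 + 8.3 + 17.1)/2 = 35.9/2 = 17.95
Area = √(s(s−a)(s−b)(s−c)) = √(17.95·7.45·9.65·0.85) ≈ √1096.9 ≈ 33.1195
r ≈ 33.1195/17.95 ≈ 1.8451

r = 1.845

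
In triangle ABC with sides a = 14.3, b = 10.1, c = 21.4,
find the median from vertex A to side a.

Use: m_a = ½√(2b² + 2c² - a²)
m_a = ½√(2·10.1² + 2·21.4² − 14.3²) = ½√(2·102.01 + 2·457.96 − 204.49) = ½√(204.02 + 915.92 − 204.49) = ½√915.45
√915.45 ≈ 30.2564, so m_a ≈ 15.1282

m_a = 15.13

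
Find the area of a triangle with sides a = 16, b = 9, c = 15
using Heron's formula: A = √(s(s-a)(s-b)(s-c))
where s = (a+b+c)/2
s = (16 + 9 + 15)/2 = 40/2 = 20
s − a = 4, s − b = 11, s − c = 5
s(s−a)(s−b)(s−c) = 20·4·11·5 = 4400
Area = √4400 ≈ 66.3325

s = 20.0, Area = 66.33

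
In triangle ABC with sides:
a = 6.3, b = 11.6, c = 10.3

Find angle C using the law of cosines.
c² = a² + b² − 2ab·cos(C)  ⇒  cos(C) = (a² + b² − c²)/(2ab)
cos(C) = (6.3² + 11.6² − 10.3²)/(2·6.3·11.6) = (39.69 + 134.56 − 106.09)/146.16 = 68.16/146.16 ≈ 0.466338
C = arccos(0.466338) ≈ 62.2031°

C = 62.2°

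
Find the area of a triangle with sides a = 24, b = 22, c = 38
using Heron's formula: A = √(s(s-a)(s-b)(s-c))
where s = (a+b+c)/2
s = (24 + 22 + 38)/2 = 84/2 = 42
s − a = 18, s − b = 20, s − c = 4
s(s−a)(s−b)(s−c) = 42·18·20·4 = 60480
Area = √60480 ≈ 245.927

s = 42.0, Area = 245.9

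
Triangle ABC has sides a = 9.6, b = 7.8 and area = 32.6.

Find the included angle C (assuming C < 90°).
Area = ½·a·b·sin(C)  ⇒  sin(C) = 2·Area/(a·b) = 2·32.6/(9.6·7.8) = 65.2/74.88 ≈ 0.870726
C = arcsin(0.870726) ≈ 60.5432° (taking the acute solution since C < 90°)

C = 60.54°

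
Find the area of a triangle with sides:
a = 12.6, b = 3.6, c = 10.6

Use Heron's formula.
s = (12.6 + 3.6 + 10.6)/2 = 26.8/2 = 13.4
s − a = 0.8, s − b = 9.8, s − c = 2.8
s(s−a)(s−b)(s−c) = 13.4·0.8·9.8·2.8 ≈ 294.157
Area = √294.157 ≈ 17.151

Area = 17.15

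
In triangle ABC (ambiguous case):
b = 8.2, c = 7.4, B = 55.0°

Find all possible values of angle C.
b/sin(B) = c/sin(C)  ⇒  sin(C) = c·sin(B)/b = 7.4·sin(55.0°)/8.2
sin(55.0°) ≈ 0.819152
sin(C) ≈ 7.4·0.819152/8.2 ≈ 6.06173/8.2 ≈ 0.739235
Candidate 1: C₁ = arcsin(0.739235) ≈ 47.6663°  →  A = 180° − 55.0° − 47.6663° ≈ 77.3337° > 0, valid
Candidate 2: C₂ = 180° − C₁ ≈ 132.334°  →  A = 180° − 55.0° − 132.334° ≈ -7.3337° ≤ 0, not a valid triangle

C = 47.67° (one solution)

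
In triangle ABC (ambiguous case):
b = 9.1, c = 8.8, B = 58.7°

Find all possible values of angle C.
b/sin(B) = c/sin(C)  ⇒  sin(C) = c·sin(B)/b = 8.8·sin(58.7°)/9.1
sin(58.7°) ≈ 0.854459
sin(C) ≈ 8.8·0.854459/9.1 ≈ 7.51924/9.1 ≈ 0.82629
Candidate 1: C₁ = arcsin(0.82629) ≈ 55.7195°  →  A = 180° − 58.7° − 55.7195° ≈ 65.5805° > 0, valid
Candidate 2: C₂ = 180° − C₁ ≈ 124.281°  →  A = 180° − 58.7° − 124.281° ≈ -2.9805° ≤ 0, not a valid triangle

C = 55.72° (one solution)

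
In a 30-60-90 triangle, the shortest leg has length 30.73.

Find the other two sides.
In a 30-60-90 triangle the sides are in ratio 1 : √3 : 2 (short leg : long leg : hypotenuse).
Long leg = 30.73·√3 ≈ 30.73·1.73205 ≈ 53.2259
Hypotenuse = 2·30.73 = 61.46

Long leg = 30.73√3 = 53.23, Hypotenuse = 61.46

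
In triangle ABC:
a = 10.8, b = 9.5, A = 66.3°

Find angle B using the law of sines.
a/sin(A) = b/sin(B)  ⇒  sin(B) = b·sin(A)/a = 9.5·sin(66.3°)/10.8
sin(66.3°) ≈ 0.915663
sin(B) ≈ 9.5·0.915663/10.8 ≈ 8.69879/10.8 ≈ 0.805444
B = arcsin(0.805444) ≈ 53.6532°
(Since b ≤ a we need B ≤ A, so the obtuse alternative 180° − 53.6532° ≈ 126.347° is rejected.)

B = 53.65°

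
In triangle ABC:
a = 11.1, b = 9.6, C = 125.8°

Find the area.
Two sides and the included angle (SAS): A = ½·a·b·sin(C) = ½·11.1·9.6·sin(125.8°)
sin(125.8°) ≈ 0.811064
A ≈ ½·106.56·0.811064 = 53.28·0.811064 ≈ 43.2135

Area = 43.21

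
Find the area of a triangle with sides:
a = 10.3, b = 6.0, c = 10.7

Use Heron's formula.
s = (10.3 + 6.0 + 10.7)/2 = 27/2 = 13.5
s − a = 3.2, s − b = 7.5, s − c = 2.8
s(s−a)(s−b)(s−c) = 13.5·3.2·7.5·2.8 ≈ 907.2
Area = √907.2 ≈ 30.1198

Area = 30.12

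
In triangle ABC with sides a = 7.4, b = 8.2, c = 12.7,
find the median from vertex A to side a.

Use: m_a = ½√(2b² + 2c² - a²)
m_a = ½√(2·8.2² + 2·12.7² − 7.4²) = ½√(2·67.24 + 2·161.29 − 54.76) = ½√(134.48 + 322.58 − 54.76) = ½√402.3
√402.3 ≈ 20.0574, so m_a ≈ 10.0287

m_a = 10.03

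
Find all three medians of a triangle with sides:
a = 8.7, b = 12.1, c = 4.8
Median formula: m_a = ½√(2b² + 2c² − a²) (and cyclically). a² = 75.69, b² = 146.41, c² = 23.04.
m_a = ½√(2·146.41 + 2·23.04 − 75.69) = ½√263.21 ≈ ½·16.2237 ≈ 8.11187
m_b = ½√(2·75.69 + 2·23.04 − 146.41) = ½√51.05 ≈ ½·7.14493 ≈ 3.57246
m_c = ½√(2·75.69 + 2·146.41 − 23.04) = ½√421.16 ≈ ½·20.5222 ≈ 10.2611

m_a = 8.112, m_b = 3.572, m_c = 10.26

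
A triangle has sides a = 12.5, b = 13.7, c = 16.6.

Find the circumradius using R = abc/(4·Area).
First find the area with Heron's formula.
s = (12.5 + 13.7 + 16.6)/2 = 21.4
Area = √(s(s−a)(s−b)(s−c)) = √(21.4·8.9·7.7·4.8) ≈ √7039.4 ≈ 83.9011
abc = 12.5·13.7·16.6 = 2842.75
R = abc/(4·Area) ≈ 2842.75/(4·83.9011) = 2842.75/335.605 ≈ 8.47053

R = 8.471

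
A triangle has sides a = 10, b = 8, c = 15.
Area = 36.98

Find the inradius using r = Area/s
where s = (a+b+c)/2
s = (10 + 8 + 15)/2 = 33/2 = 16.5
r = Area/s = 36.98/16.5 ≈ 2.24121

r = 2.241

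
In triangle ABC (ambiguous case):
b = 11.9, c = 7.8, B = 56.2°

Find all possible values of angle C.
b/sin(B) = c/sin(C)  ⇒  sin(C) = c·sin(B)/b = 7.8·sin(56.2°)/11.9
sin(56.2°) ≈ 0.830984
sin(C) ≈ 7.8·0.830984/11.9 ≈ 6.48168/11.9 ≈ 0.544679
Candidate 1: C₁ = arcsin(0.544679) ≈ 33.0027°  →  A = 180° − 56.2° − 33.0027° ≈ 90.7973° > 0, valid
Candidate 2: C₂ = 180° − C₁ ≈ 146.997°  →  A = 180° − 56.2° − 146.997° ≈ -23.1973° ≤ 0, not a valid triangle

C = 33° (one solution)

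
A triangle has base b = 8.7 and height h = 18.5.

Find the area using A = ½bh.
A = ½·b·h = ½·8.7·18.5 = ½·160.95 = 80.475

Area = 80.475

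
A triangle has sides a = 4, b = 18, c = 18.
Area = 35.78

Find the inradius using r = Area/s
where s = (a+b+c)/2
s = (4 + 18 + 18)/2 = 40/2 = 20
r = Area/s = 35.78/20 ≈ 1.789

r = 1.789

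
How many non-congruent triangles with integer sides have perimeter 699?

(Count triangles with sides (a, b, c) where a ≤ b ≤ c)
Let a ≤ b ≤ c with a + b + c = 699. The only binding inequality is a + b > c, i.e. 699 − c > c, so c < 699/2; and c ≥ 699/3 since c is the largest side.
So 233 ≤ c ≤ 349. For each c, b runs from ⌈(699 − c)/2⌉ up to c (then a = 699 − b − c satisfies 1 ≤ a ≤ b automatically), giving c − ⌈(699 − c)/2⌉ + 1 choices.
Summing over c: 1 + 2 + 4 + 5 + … + 173 + 175  (117 terms, c = 233, …, 349) = 10267
Check (closed form: nearest integer to p²/48 for even p, (p+3)²/48 for odd p): (699+3)²/48 = 702²/48 = 492804/48 ≈ 10266.75 → 10267

10267 triangles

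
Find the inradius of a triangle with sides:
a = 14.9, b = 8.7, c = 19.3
r = Area/s where s is the semi-perimeter.
s = (14.9 + 8.7 + 19.3)/2 = 42.9/2 = 21.45
Area = √(s(s−a)(s−b)(s−c)) = √(21.45·6.55·12.75·2.15) ≈ √3851.39 ≈ 62.0595
r ≈ 62.0595/21.45 ≈ 2.89322

r = 2.893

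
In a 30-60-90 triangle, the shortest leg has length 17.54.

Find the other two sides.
In a 30-60-90 triangle the sides are in ratio 1 : √3 : 2 (short leg : long leg : hypotenuse).
Long leg = 17.54·√3 ≈ 17.54·1.73205 ≈ 30.3802
Hypotenuse = 2·17.54 = 35.08

Long leg = 17.54√3 = 30.38, Hypotenuse = 35.08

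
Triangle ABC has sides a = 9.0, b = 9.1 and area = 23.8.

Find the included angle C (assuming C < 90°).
Area = ½·a·b·sin(C)  ⇒  sin(C) = 2·Area/(a·b) = 2·23.8/(9.0·9.1) = 47.6/81.9 ≈ 0.581197
C = arcsin(0.581197) ≈ 35.5347° (taking the acute solution since C < 90°)

C = 35.53°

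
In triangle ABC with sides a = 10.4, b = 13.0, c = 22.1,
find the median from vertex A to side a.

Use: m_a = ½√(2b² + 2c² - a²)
m_a = ½√(2·13.0² + 2·22.1² − 10.4²) = ½√(2·169 + 2·488.41 − 108.16) = ½√(338 + 976.82 − 108.16) = ½√1206.66
√1206.66 ≈ 34.737, so m_a ≈ 17.3685

m_a = 17.37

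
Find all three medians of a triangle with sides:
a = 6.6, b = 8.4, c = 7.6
Median formula: m_a = ½√(2b² + 2c² − a²) (and cyclically). a² = 43.56, b² = 70.56, c² = 57.76.
m_a = ½√(2·70.56 + 2·57.76 − 43.56) = ½√213.08 ≈ ½·14.5973 ≈ 7.29863
m_b = ½√(2·43.56 + 2·57.76 − 70.56) = ½√132.08 ≈ ½·11.4926 ≈ 5.7463
m_c = ½√(2·43.56 + 2·70.56 − 57.76) = ½√170.48 ≈ ½·13.0568 ≈ 6.5284

m_a = 7.299, m_b = 5.746, m_c = 6.528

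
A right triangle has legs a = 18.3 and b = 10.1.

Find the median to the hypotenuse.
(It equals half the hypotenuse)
Hypotenuse c = √(a² + b²) = √(334.89 + 102.01) = √436.9 ≈ 20.9022
Median to hypotenuse = c/2 ≈ 20.9022/2 ≈ 10.4511

Median = 10.45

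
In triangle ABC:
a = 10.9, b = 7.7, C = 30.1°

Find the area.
Two sides and the included angle (SAS): A = ½·a·b·sin(C) = ½·10.9·7.7·sin(30.1°)
sin(30.1°) ≈ 0.501511
A ≈ ½·83.93·0.501511 = 41.965·0.501511 ≈ 21.0459

Area = 21.05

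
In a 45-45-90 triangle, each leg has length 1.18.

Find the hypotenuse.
In a 45-45-90 triangle the sides are in ratio 1 : 1 : √2, so hypotenuse = leg·√2.
Hypotenuse = 1.18·√2 ≈ 1.18·1.41421 ≈ 1.66877

Hypotenuse = 1.18√2 = 1.669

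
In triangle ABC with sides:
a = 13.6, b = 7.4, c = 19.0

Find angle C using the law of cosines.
c² = a² + b² − 2ab·cos(C)  ⇒  cos(C) = (a² + b² − c²)/(2ab)
cos(C) = (13.6² + 7.4² − 19.0²)/(2·13.6·7.4) = (184.96 + 54.76 − 361)/201.28 = -121.28/201.28 ≈ -0.602544
C = arccos(-0.602544) ≈ 127.052°

C = 127.1°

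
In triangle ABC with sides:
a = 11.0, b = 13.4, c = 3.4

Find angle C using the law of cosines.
c² = a² + b² − 2ab·cos(C)  ⇒  cos(C) = (a² + b² − c²)/(2ab)
cos(C) = (11.0² + 13.4² − 3.4²)/(2·11.0·13.4) = (121 + 179.56 − 11.56)/294.8 = 289/294.8 ≈ 0.980326
C = arccos(0.980326) ≈ 11.3842°

C = 11.38°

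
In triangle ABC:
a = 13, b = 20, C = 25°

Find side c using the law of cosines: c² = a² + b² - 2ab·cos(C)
c² = 13² + 20² − 2·13·20·cos(25°)
cos(25°) ≈ 0.906308
c² ≈ 169 + 400 − 520·(0.906308) ≈ 569 − 471.28 ≈ 97.72
c ≈ √97.72 ≈ 9.88534

c = 9.885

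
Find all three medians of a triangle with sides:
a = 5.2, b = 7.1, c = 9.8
Median formula: m_a = ½√(2b² + 2c² − a²) (and cyclically). a² = 27.04, b² = 50.41, c² = 96.04.
m_a = ½√(2·50.41 + 2·96.04 − 27.04) = ½√265.86 ≈ ½·16.3052 ≈ 8.15261
m_b = ½√(2·27.04 + 2·96.04 − 50.41) = ½√195.75 ≈ ½·13.9911 ≈ 6.99553
m_c = ½√(2·27.04 + 2·50.41 − 96.04) = ½√58.86 ≈ ½·7.67203 ≈ 3.83601

m_a = 8.153, m_b = 6.996, m_c = 3.836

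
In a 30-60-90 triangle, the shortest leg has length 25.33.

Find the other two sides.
In a 30-60-90 triangle the sides are in ratio 1 : √3 : 2 (short leg : long leg : hypotenuse).
Long leg = 25.33·√3 ≈ 25.33·1.73205 ≈ 43.8728
Hypotenuse = 2·25.33 = 50.66

Long leg = 25.33√3 = 43.87, Hypotenuse = 50.66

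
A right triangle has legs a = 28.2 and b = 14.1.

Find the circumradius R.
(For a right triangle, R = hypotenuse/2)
Hypotenuse c = √(a² + b²) = √(795.24 + 198.81) = √994.05 ≈ 31.5286
R = c/2 ≈ 31.5286/2 ≈ 15.7643

R = 15.76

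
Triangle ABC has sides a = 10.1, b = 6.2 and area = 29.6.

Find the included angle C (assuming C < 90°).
Area = ½·a·b·sin(C)  ⇒  sin(C) = 2·Area/(a·b) = 2·29.6/(10.1·6.2) = 59.2/62.62 ≈ 0.945385
C = arcsin(0.945385) ≈ 70.9765° (taking the acute solution since C < 90°)

C = 70.98°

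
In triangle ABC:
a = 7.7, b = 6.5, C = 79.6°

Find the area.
Two sides and the included angle (SAS): A = ½·a·b·sin(C) = ½·7.7·6.5·sin(79.6°)
sin(79.6°) ≈ 0.983571
A ≈ ½·50.05·0.983571 = 25.025·0.983571 ≈ 24.6139

Area = 24.61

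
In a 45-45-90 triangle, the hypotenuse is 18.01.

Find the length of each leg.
In a 45-45-90 triangle hypotenuse = leg·√2, so leg = hypotenuse/√2.
Leg = 18.01/√2 ≈ 18.01/1.41421 ≈ 12.735

Each leg = 12.73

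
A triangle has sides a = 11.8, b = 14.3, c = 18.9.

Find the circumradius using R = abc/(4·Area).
First find the area with Heron's formula.
s = (11.8 + 14.3 + 18.9)/2 = 22.5
Area = √(s(s−a)(s−b)(s−c)) = √(22.5·10.7·8.2·3.6) ≈ √7106.94 ≈ 84.3027
abc = 11.8·14.3·18.9 = 3189.186
R = abc/(4·Area) ≈ 3189.186/(4·84.3027) = 3189.186/337.211 ≈ 9.45755

R = 9.458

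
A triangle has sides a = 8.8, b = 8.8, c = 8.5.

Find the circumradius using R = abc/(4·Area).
First find the area with Heron's formula.
s = (8.8 + 8.8 + 8.5)/2 = 13.05
Area = √(s(s−a)(s−b)(s−c)) = √(13.05·4.25·4.25·4.55) ≈ √1072.51 ≈ 32.7491
abc = 8.8·8.8·8.5 = 658.24
R = abc/(4·Area) ≈ 658.24/(4·32.7491) = 658.24/130.997 ≈ 5.02486

R = 5.025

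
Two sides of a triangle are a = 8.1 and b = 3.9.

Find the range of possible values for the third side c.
Triangle inequality: |a − b| < c < a + b
|a − b| = |8.1 − 3.9| = 4.2
a + b = 8.1 + 3.9 = 12

4.2 < c < 12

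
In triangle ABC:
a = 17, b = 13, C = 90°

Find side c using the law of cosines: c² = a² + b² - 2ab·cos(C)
c² = 17² + 13² − 2·17·13·cos(90°)
cos(90°) ≈ 0
c² ≈ 289 + 169 − 442·(0) ≈ 458 − 0 ≈ 458
c ≈ √458 ≈ 21.4009

c = 21.4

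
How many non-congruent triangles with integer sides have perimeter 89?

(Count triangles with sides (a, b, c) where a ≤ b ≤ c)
Let a ≤ b ≤ c with a + b + c = 89. The only binding inequality is a + b > c, i.e. 89 − c > c, so c < 89/2; and c ≥ 89/3 since c is the largest side.
So 30 ≤ c ≤ 44. For each c, b runs from ⌈(89 − c)/2⌉ up to c (then a = 89 − b − c satisfies 1 ≤ a ≤ b automatically), giving c − ⌈(89 − c)/2⌉ + 1 choices.
Summing over c: 1 + 3 + 4 + 6 + … + 21 + 22  (15 terms, c = 30, …, 44) = 176
Check (closed form: nearest integer to p²/48 for even p, (p+3)²/48 for odd p): (89+3)²/48 = 92²/48 = 8464/48 ≈ 176.33 → 176

176 triangles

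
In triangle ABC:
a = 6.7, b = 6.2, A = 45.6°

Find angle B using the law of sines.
a/sin(A) = b/sin(B)  ⇒  sin(B) = b·sin(A)/a = 6.2·sin(45.6°)/6.7
sin(45.6°) ≈ 0.714473
sin(B) ≈ 6.2·0.714473/6.7 ≈ 4.42973/6.7 ≈ 0.661154
B = arcsin(0.661154) ≈ 41.3879°
(Since b ≤ a we need B ≤ A, so the obtuse alternative 180° − 41.3879° ≈ 138.612° is rejected.)

B = 41.39°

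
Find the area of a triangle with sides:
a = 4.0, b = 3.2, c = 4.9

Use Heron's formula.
s = (4.0 + 3.2 + 4.9)/2 = 12.1/2 = 6.05
s − a = 2.05, s − b = 2.85, s − c = 1.15
s(s−a)(s−b)(s−c) = 6.05·2.05·2.85·1.15 ≈ 40.6492
Area = √40.6492 ≈ 6.37567

Area = 6.376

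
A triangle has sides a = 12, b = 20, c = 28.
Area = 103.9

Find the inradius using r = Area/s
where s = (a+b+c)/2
s = (12 + 20 + 28)/2 = 60/2 = 30
r = Area/s = 103.9/30 ≈ 3.46333

r = 3.463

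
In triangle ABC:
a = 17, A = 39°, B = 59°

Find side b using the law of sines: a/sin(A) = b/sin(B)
a/sin(A) = b/sin(B)  ⇒  b = a·sin(B)/sin(A) = 17·sin(59°)/sin(39°)
sin(59°) ≈ 0.857167, sin(39°) ≈ 0.62932
b ≈ 17·0.857167/0.62932 ≈ 14.5718/0.62932 ≈ 23.1549

b = 23.15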